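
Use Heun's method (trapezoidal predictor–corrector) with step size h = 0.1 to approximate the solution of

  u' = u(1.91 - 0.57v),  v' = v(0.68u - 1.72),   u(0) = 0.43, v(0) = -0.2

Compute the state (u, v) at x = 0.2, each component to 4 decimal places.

Heun on (u,v): k1 = f(x_n, state_n); k2 = f(x_n + h, state_n + h·k1); state_{n+1} = state_n + (h/2)·(k1 + k2).
0.000000: (0.430000, -0.200000)
  k1 = (0.870320, 0.285520)
  predictor → (0.517032, -0.171448)
  k2 = (1.038058, 0.234613)
  → (0.525419, -0.173993)
0.100000: (0.525419, -0.173993)
  k1 = (1.055659, 0.237103)
  predictor → (0.630985, -0.150283)
  k2 = (1.259232, 0.194005)
  → (0.641163, -0.152438)
(u(0.2), v(0.2)) ≈ (0.6412, -0.1524)

0.6412, -0.1524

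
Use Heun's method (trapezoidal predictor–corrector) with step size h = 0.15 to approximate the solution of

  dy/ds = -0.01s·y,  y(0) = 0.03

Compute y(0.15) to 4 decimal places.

0.0300

Heun: k1 = f(s_n, y_n); k2 = f(s_n + h, y_n + h·k1); y_{n+1} = y_n + (h/2)·(k1 + k2).
s=0.000000, y=0.030000:
  k1 = f(0.000000, 0.030000) = 0.000000
  k2 = f(0.150000, 0.030000) = -0.000045
  y ← 0.030000 + (0.15/2)·(0.000000 + (-0.000045)) = 0.029997
y(0.15) ≈ 0.0300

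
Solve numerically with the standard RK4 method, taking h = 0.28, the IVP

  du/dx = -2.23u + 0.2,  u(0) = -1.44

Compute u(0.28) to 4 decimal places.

RK4: k1 = f(x_n, u_n); k2 = f(x_n + h/2, u_n + (h/2)·k1); k3 = f(x_n + h/2, u_n + (h/2)·k2); k4 = f(x_n + h, u_n + h·k3); u_{n+1} = u_n + (h/6)·(k1 + 2k2 + 2k3 + k4).
x=0.000000, u=-1.440000:
  k1 = f(0.000000, -1.440000) = 3.411200
  k2 = f(0.140000, -0.962432) = 2.346223
  k3 = f(0.140000, -1.111529) = 2.678709
  k4 = f(0.280000, -0.689961) = 1.738614
  u ← -1.440000 + (0.28/6)·(k1 + 2k2 + 2k3 + k4) = -0.730682
u(0.28) ≈ -0.7307

-0.7307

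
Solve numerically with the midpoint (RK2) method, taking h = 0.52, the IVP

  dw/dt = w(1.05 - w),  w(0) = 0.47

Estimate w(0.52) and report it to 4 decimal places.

Midpoint: k1 = f(t_n, w_n); k2 = f(t_n + h/2, w_n + (h/2)·k1); w_{n+1} = w_n + h·k2.
t=0.000000, w=0.470000:
  k1 = f(0.000000, 0.470000) = 0.272600
  k2 = f(0.260000, 0.540876) = 0.275373
  w ← 0.470000 + 0.52·0.275373 = 0.613194
w(0.52) ≈ 0.6132

0.6132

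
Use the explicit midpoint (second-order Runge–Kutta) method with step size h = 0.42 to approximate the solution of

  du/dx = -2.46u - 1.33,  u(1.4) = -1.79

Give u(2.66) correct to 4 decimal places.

Midpoint: k1 = f(x_n, u_n); k2 = f(x_n + h/2, u_n + (h/2)·k1); u_{n+1} = u_n + h·k2.
x=1.400000, u=-1.790000:
  k1 = f(1.400000, -1.790000) = 3.073400
  k2 = f(1.610000, -1.144586) = 1.485682
  u ← -1.790000 + 0.42·1.485682 = -1.166014
x=1.820000, u=-1.166014:
  k1 = f(1.820000, -1.166014) = 1.538394
  k2 = f(2.030000, -0.842951) = 0.743660
  u ← -1.166014 + 0.42·0.743660 = -0.853677
x=2.240000, u=-0.853677:
  k1 = f(2.240000, -0.853677) = 0.770045
  k2 = f(2.450000, -0.691967) = 0.372240
  u ← -0.853677 + 0.42·0.372240 = -0.697336
u(2.66) ≈ -0.6973

-0.6973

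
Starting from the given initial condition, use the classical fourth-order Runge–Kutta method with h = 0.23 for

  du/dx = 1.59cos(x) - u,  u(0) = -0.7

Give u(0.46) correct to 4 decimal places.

RK4: k1 = f(x_n, u_n); k2 = f(x_n + h/2, u_n + (h/2)·k1); k3 = f(x_n + h/2, u_n + (h/2)·k2); k4 = f(x_n + h, u_n + h·k3); u_{n+1} = u_n + (h/6)·(k1 + 2k2 + 2k3 + k4).
x=0.000000, u=-0.700000:
  k1 = f(0.000000, -0.700000) = 2.290000
  k2 = f(0.115000, -0.436650) = 2.016148
  k3 = f(0.115000, -0.468143) = 2.047641
  k4 = f(0.230000, -0.229043) = 1.777172
  u ← -0.700000 + (0.23/6)·(k1 + 2k2 + 2k3 + k4) = -0.232535
x=0.230000, u=-0.232535:
  k1 = f(0.230000, -0.232535) = 1.780664
  k2 = f(0.345000, -0.027758) = 1.524068
  k3 = f(0.345000, -0.057267) = 1.553577
  k4 = f(0.460000, 0.124788) = 1.299935
  u ← -0.232535 + (0.23/6)·(k1 + 2k2 + 2k3 + k4) = 0.121508
u(0.46) ≈ 0.1215

0.1215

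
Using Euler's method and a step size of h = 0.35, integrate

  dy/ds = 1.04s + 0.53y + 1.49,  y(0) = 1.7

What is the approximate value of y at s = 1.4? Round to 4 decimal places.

Euler: y_{n+1} = y_n + h·f(s_n, y_n).
s=0.000000, y=1.700000: f=2.391000 → y ← 1.700000 + 0.35·2.391000 = 2.536850
s=0.350000, y=2.536850: f=3.198531 → y ← 2.536850 + 0.35·3.198531 = 3.656336
s=0.700000, y=3.656336: f=4.155858 → y ← 3.656336 + 0.35·4.155858 = 5.110886
s=1.050000, y=5.110886: f=5.290770 → y ← 5.110886 + 0.35·5.290770 = 6.962655
y(1.4) ≈ 6.9627

6.9627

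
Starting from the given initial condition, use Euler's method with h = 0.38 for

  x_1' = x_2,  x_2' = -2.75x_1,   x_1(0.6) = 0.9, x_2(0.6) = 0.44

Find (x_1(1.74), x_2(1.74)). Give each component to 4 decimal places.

0.2630, -2.5322

Euler on (x_1,x_2): x_1_{n+1} = x_1_n + h·x_1', x_2_{n+1} = x_2_n + h·x_2'.
0.600000: (0.900000, 0.440000); f=(0.440000, -2.475000) → (1.067200, -0.500500)
0.980000: (1.067200, -0.500500); f=(-0.500500, -2.934800) → (0.877010, -1.615724)
1.360000: (0.877010, -1.615724); f=(-1.615724, -2.411778) → (0.263035, -2.532199)
(x_1(1.74), x_2(1.74)) ≈ (0.2630, -2.5322)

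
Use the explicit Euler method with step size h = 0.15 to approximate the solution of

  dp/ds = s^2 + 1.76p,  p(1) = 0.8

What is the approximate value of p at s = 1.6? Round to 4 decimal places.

3.2978

Euler: p_{n+1} = p_n + h·f(s_n, p_n).
s=1.000000, p=0.800000: f=2.408000 → p ← 0.800000 + 0.15·2.408000 = 1.161200
s=1.150000, p=1.161200: f=3.366212 → p ← 1.161200 + 0.15·3.366212 = 1.666132
s=1.300000, p=1.666132: f=4.622392 → p ← 1.666132 + 0.15·4.622392 = 2.359491
s=1.450000, p=2.359491: f=6.255203 → p ← 2.359491 + 0.15·6.255203 = 3.297771
p(1.6) ≈ 3.2978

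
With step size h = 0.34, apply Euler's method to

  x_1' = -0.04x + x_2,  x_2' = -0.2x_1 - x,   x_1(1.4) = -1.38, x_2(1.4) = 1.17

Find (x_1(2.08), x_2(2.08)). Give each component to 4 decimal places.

Euler on (x_1,x_2): x_1_{n+1} = x_1_n + h·x_1', x_2_{n+1} = x_2_n + h·x_2'.
1.400000: (-1.380000, 1.170000); f=(1.114000, -1.124000) → (-1.001240, 0.787840)
1.740000: (-1.001240, 0.787840); f=(0.718240, -1.539752) → (-0.757038, 0.264324)
(x_1(2.08), x_2(2.08)) ≈ (-0.7570, 0.2643)

-0.7570, 0.2643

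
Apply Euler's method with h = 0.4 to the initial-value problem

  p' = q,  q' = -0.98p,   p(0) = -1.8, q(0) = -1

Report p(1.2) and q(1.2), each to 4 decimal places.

-2.0906, 1.4766

Euler on (p,q): p_{n+1} = p_n + h·p', q_{n+1} = q_n + h·q'.
0.000000: (-1.800000, -1.000000); f=(-1.000000, 1.764000) → (-2.200000, -0.294400)
0.400000: (-2.200000, -0.294400); f=(-0.294400, 2.156000) → (-2.317760, 0.568000)
0.800000: (-2.317760, 0.568000); f=(0.568000, 2.271405) → (-2.090560, 1.476562)
(p(1.2), q(1.2)) ≈ (-2.0906, 1.4766)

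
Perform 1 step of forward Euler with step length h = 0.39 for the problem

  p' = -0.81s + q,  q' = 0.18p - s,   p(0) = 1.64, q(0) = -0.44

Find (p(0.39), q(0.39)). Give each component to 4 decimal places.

1.4684, -0.3249

Euler on (p,q): p_{n+1} = p_n + h·p', q_{n+1} = q_n + h·q'.
0.000000: (1.640000, -0.440000); f=(-0.440000, 0.295200) → (1.468400, -0.324872)
(p(0.39), q(0.39)) ≈ (1.4684, -0.3249)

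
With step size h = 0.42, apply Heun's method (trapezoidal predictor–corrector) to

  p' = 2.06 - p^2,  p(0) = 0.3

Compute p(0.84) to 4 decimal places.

1.1589

Heun: k1 = f(x_n, p_n); k2 = f(x_n + h, p_n + h·k1); p_{n+1} = p_n + (h/2)·(k1 + k2).
x=0.000000, p=0.300000:
  k1 = f(0.000000, 0.300000) = 1.970000
  k2 = f(0.420000, 1.127400) = 0.788969
  p ← 0.300000 + (0.42/2)·(1.970000 + 0.788969) = 0.879384
x=0.420000, p=0.879384:
  k1 = f(0.420000, 0.879384) = 1.286685
  k2 = f(0.840000, 1.419791) = 0.044193
  p ← 0.879384 + (0.42/2)·(1.286685 + 0.044193) = 1.158868
p(0.84) ≈ 1.1589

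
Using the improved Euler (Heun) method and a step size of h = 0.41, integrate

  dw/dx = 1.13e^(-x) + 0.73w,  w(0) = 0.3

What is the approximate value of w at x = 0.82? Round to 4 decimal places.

Heun: k1 = f(x_n, w_n); k2 = f(x_n + h, w_n + h·k1); w_{n+1} = w_n + (h/2)·(k1 + k2).
x=0.000000, w=0.300000:
  k1 = f(0.000000, 0.300000) = 1.349000
  k2 = f(0.410000, 0.853090) = 1.372680
  w ← 0.300000 + (0.41/2)·(1.349000 + 1.372680) = 0.857944
x=0.410000, w=0.857944:
  k1 = f(0.410000, 0.857944) = 1.376224
  k2 = f(0.820000, 1.422196) = 1.535891
  w ← 0.857944 + (0.41/2)·(1.376224 + 1.535891) = 1.454928
w(0.82) ≈ 1.4549

1.4549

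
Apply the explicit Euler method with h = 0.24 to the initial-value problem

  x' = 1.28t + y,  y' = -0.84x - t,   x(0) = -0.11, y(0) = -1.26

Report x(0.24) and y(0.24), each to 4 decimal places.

-0.4124, -1.2378

Euler on (x,y): x_{n+1} = x_n + h·x', y_{n+1} = y_n + h·y'.
0.000000: (-0.110000, -1.260000); f=(-1.260000, 0.092400) → (-0.412400, -1.237824)
(x(0.24), y(0.24)) ≈ (-0.4124, -1.2378)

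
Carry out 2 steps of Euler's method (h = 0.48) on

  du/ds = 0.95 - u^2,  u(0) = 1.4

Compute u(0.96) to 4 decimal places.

Euler: u_{n+1} = u_n + h·f(s_n, u_n).
s=0.000000, u=1.400000: f=-1.010000 → u ← 1.400000 + 0.48·(-1.010000) = 0.915200
s=0.480000, u=0.915200: f=0.112409 → u ← 0.915200 + 0.48·0.112409 = 0.969156
u(0.96) ≈ 0.9692

0.9692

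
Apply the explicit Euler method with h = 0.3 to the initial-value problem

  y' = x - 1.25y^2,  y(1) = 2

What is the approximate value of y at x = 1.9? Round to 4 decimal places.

Euler: y_{n+1} = y_n + h·f(x_n, y_n).
x=1.000000, y=2.000000: f=-4.000000 → y ← 2.000000 + 0.3·(-4.000000) = 0.800000
x=1.300000, y=0.800000: f=0.500000 → y ← 0.800000 + 0.3·0.500000 = 0.950000
x=1.600000, y=0.950000: f=0.471875 → y ← 0.950000 + 0.3·0.471875 = 1.091562
y(1.9) ≈ 1.0916

1.0916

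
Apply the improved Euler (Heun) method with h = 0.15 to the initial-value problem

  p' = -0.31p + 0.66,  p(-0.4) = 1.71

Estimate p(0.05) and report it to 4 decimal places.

1.7645

Heun: k1 = f(t_n, p_n); k2 = f(t_n + h, p_n + h·k1); p_{n+1} = p_n + (h/2)·(k1 + k2).
t=-0.400000, p=1.710000:
  k1 = f(-0.400000, 1.710000) = 0.129900
  k2 = f(-0.250000, 1.729485) = 0.123860
  p ← 1.710000 + (0.15/2)·(0.129900 + 0.123860) = 1.729032
t=-0.250000, p=1.729032:
  k1 = f(-0.250000, 1.729032) = 0.124000
  k2 = f(-0.100000, 1.747632) = 0.118234
  p ← 1.729032 + (0.15/2)·(0.124000 + 0.118234) = 1.747200
t=-0.100000, p=1.747200:
  k1 = f(-0.100000, 1.747200) = 0.118368
  k2 = f(0.050000, 1.764955) = 0.112864
  p ← 1.747200 + (0.15/2)·(0.118368 + 0.112864) = 1.764542
p(0.05) ≈ 1.7645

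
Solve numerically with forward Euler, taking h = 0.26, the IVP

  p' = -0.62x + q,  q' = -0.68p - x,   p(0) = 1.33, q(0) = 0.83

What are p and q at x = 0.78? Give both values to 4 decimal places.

1.6408, -0.1745

Euler on (p,q): p_{n+1} = p_n + h·p', q_{n+1} = q_n + h·q'.
0.000000: (1.330000, 0.830000); f=(0.830000, -0.904400) → (1.545800, 0.594856)
0.260000: (1.545800, 0.594856); f=(0.433656, -1.311144) → (1.658551, 0.253959)
0.520000: (1.658551, 0.253959); f=(-0.068441, -1.647814) → (1.640756, -0.174473)
(p(0.78), q(0.78)) ≈ (1.6408, -0.1745)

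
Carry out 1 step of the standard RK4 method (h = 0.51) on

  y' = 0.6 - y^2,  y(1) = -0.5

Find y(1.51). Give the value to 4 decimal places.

-0.2761

RK4: k1 = f(t_n, y_n); k2 = f(t_n + h/2, y_n + (h/2)·k1); k3 = f(t_n + h/2, y_n + (h/2)·k2); k4 = f(t_n + h, y_n + h·k3); y_{n+1} = y_n + (h/6)·(k1 + 2k2 + 2k3 + k4).
t=1.000000, y=-0.500000:
  k1 = f(1.000000, -0.500000) = 0.350000
  k2 = f(1.255000, -0.410750) = 0.431284
  k3 = f(1.255000, -0.390022) = 0.447882
  k4 = f(1.510000, -0.271580) = 0.526244
  y ← -0.500000 + (0.51/6)·(k1 + 2k2 + 2k3 + k4) = -0.276061
y(1.51) ≈ -0.2761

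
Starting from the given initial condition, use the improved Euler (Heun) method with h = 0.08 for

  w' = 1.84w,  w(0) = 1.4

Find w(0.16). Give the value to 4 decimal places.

Heun: k1 = f(s_n, w_n); k2 = f(s_n + h, w_n + h·k1); w_{n+1} = w_n + (h/2)·(k1 + k2).
s=0.000000, w=1.400000:
  k1 = f(0.000000, 1.400000) = 2.576000
  k2 = f(0.080000, 1.606080) = 2.955187
  w ← 1.400000 + (0.08/2)·(2.576000 + 2.955187) = 1.621247
s=0.080000, w=1.621247:
  k1 = f(0.080000, 1.621247) = 2.983095
  k2 = f(0.160000, 1.859895) = 3.422207
  w ← 1.621247 + (0.08/2)·(2.983095 + 3.422207) = 1.877460
w(0.16) ≈ 1.8775

1.8775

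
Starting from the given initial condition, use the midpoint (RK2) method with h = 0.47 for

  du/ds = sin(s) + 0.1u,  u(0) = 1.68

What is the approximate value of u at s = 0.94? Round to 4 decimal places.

Midpoint: k1 = f(s_n, u_n); k2 = f(s_n + h/2, u_n + (h/2)·k1); u_{n+1} = u_n + h·k2.
s=0.000000, u=1.680000:
  k1 = f(0.000000, 1.680000) = 0.168000
  k2 = f(0.235000, 1.719480) = 0.404791
  u ← 1.680000 + 0.47·0.404791 = 1.870252
s=0.470000, u=1.870252:
  k1 = f(0.470000, 1.870252) = 0.639911
  k2 = f(0.705000, 2.020631) = 0.850097
  u ← 1.870252 + 0.47·0.850097 = 2.269797
u(0.94) ≈ 2.2698

2.2698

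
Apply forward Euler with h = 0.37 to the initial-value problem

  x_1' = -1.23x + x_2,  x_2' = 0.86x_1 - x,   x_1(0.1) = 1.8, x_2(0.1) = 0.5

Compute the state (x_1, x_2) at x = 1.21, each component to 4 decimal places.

Euler on (x_1,x_2): x_1_{n+1} = x_1_n + h·x_1', x_2_{n+1} = x_2_n + h·x_2'.
0.100000: (1.800000, 0.500000); f=(0.377000, 1.448000) → (1.939490, 1.035760)
0.470000: (1.939490, 1.035760); f=(0.457660, 1.197961) → (2.108824, 1.479006)
0.840000: (2.108824, 1.479006); f=(0.445806, 0.973589) → (2.273772, 1.839234)
(x_1(1.21), x_2(1.21)) ≈ (2.2738, 1.8392)

2.2738, 1.8392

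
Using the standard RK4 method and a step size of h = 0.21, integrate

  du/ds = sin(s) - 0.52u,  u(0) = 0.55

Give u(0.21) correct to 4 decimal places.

0.5143

RK4: k1 = f(s_n, u_n); k2 = f(s_n + h/2, u_n + (h/2)·k1); k3 = f(s_n + h/2, u_n + (h/2)·k2); k4 = f(s_n + h, u_n + h·k3); u_{n+1} = u_n + (h/6)·(k1 + 2k2 + 2k3 + k4).
s=0.000000, u=0.550000:
  k1 = f(0.000000, 0.550000) = -0.286000
  k2 = f(0.105000, 0.519970) = -0.165577
  k3 = f(0.105000, 0.532614) = -0.172152
  k4 = f(0.210000, 0.513848) = -0.058741
  u ← 0.550000 + (0.21/6)·(k1 + 2k2 + 2k3 + k4) = 0.514293
u(0.21) ≈ 0.5143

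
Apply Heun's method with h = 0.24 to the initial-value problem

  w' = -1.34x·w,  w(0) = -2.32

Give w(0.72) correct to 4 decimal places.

Heun: k1 = f(x_n, w_n); k2 = f(x_n + h, w_n + h·k1); w_{n+1} = w_n + (h/2)·(k1 + k2).
x=0.000000, w=-2.320000:
  k1 = f(0.000000, -2.320000) = 0.000000
  k2 = f(0.240000, -2.320000) = 0.746112
  w ← -2.320000 + (0.24/2)·(0.000000 + 0.746112) = -2.230467
x=0.240000, w=-2.230467:
  k1 = f(0.240000, -2.230467) = 0.717318
  k2 = f(0.480000, -2.058310) = 1.323905
  w ← -2.230467 + (0.24/2)·(0.717318 + 1.323905) = -1.985520
x=0.480000, w=-1.985520:
  k1 = f(0.480000, -1.985520) = 1.277086
  k2 = f(0.720000, -1.679019) = 1.619918
  w ← -1.985520 + (0.24/2)·(1.277086 + 1.619918) = -1.637879
w(0.72) ≈ -1.6379

-1.6379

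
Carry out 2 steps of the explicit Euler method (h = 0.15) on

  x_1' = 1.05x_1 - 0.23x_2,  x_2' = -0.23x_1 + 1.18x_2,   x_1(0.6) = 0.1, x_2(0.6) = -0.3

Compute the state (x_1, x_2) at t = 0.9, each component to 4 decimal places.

0.1583, -0.4240

Euler on (x_1,x_2): x_1_{n+1} = x_1_n + h·x_1', x_2_{n+1} = x_2_n + h·x_2'.
0.600000: (0.100000, -0.300000); f=(0.174000, -0.377000) → (0.126100, -0.356550)
0.750000: (0.126100, -0.356550); f=(0.214412, -0.449732) → (0.158262, -0.424010)
(x_1(0.9), x_2(0.9)) ≈ (0.1583, -0.4240)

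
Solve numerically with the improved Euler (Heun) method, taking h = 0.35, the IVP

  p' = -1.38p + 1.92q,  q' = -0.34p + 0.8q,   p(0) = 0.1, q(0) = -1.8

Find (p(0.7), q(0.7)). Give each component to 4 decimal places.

-2.0067, -2.8493

Heun on (p,q): k1 = f(t_n, state_n); k2 = f(t_n + h, state_n + h·k1); state_{n+1} = state_n + (h/2)·(k1 + k2).
0.000000: (0.100000, -1.800000)
  k1 = (-3.594000, -1.474000)
  predictor → (-1.157900, -2.315900)
  k2 = (-2.848626, -1.459034)
  → (-1.027460, -2.313281)
0.350000: (-1.027460, -2.313281)
  k1 = (-3.023605, -1.501289)
  predictor → (-2.085721, -2.838732)
  k2 = (-2.572070, -1.561840)
  → (-2.006703, -2.849328)
(p(0.7), q(0.7)) ≈ (-2.0067, -2.8493)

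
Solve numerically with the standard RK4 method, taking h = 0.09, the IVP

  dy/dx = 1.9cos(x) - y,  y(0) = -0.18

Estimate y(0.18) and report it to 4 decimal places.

RK4: k1 = f(x_n, y_n); k2 = f(x_n + h/2, y_n + (h/2)·k1); k3 = f(x_n + h/2, y_n + (h/2)·k2); k4 = f(x_n + h, y_n + h·k3); y_{n+1} = y_n + (h/6)·(k1 + 2k2 + 2k3 + k4).
x=0.000000, y=-0.180000:
  k1 = f(0.000000, -0.180000) = 2.080000
  k2 = f(0.045000, -0.086400) = 1.984477
  k3 = f(0.045000, -0.090699) = 1.988775
  k4 = f(0.090000, -0.001010) = 1.893320
  y ← -0.180000 + (0.09/6)·(k1 + 2k2 + 2k3 + k4) = -0.001203
x=0.090000, y=-0.001203:
  k1 = f(0.090000, -0.001203) = 1.893513
  k2 = f(0.135000, 0.084005) = 1.798707
  k3 = f(0.135000, 0.079739) = 1.802973
  k4 = f(0.180000, 0.161065) = 1.708238
  y ← -0.001203 + (0.09/6)·(k1 + 2k2 + 2k3 + k4) = 0.160874
y(0.18) ≈ 0.1609

0.1609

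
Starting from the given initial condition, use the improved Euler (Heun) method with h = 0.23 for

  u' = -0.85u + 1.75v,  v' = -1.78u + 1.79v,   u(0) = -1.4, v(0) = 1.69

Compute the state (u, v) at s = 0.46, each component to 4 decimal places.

1.1387, 4.4062

Heun on (u,v): k1 = f(s_n, state_n); k2 = f(s_n + h, state_n + h·k1); state_{n+1} = state_n + (h/2)·(k1 + k2).
0.000000: (-1.400000, 1.690000)
  k1 = (4.147500, 5.517100)
  predictor → (-0.446075, 2.958933)
  k2 = (5.557296, 6.090504)
  → (-0.283948, 3.024874)
0.230000: (-0.283948, 3.024874)
  k1 = (5.534886, 5.919953)
  predictor → (0.989075, 4.386464)
  k2 = (6.835597, 6.091216)
  → (1.138657, 4.406159)
(u(0.46), v(0.46)) ≈ (1.1387, 4.4062)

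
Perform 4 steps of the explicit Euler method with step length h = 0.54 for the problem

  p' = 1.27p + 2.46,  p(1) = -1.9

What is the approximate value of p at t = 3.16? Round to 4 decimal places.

-1.6381

Euler: p_{n+1} = p_n + h·f(t_n, p_n).
t=1.000000, p=-1.900000: f=0.047000 → p ← -1.900000 + 0.54·0.047000 = -1.874620
t=1.540000, p=-1.874620: f=0.079233 → p ← -1.874620 + 0.54·0.079233 = -1.831834
t=2.080000, p=-1.831834: f=0.133570 → p ← -1.831834 + 0.54·0.133570 = -1.759706
t=2.620000, p=-1.759706: f=0.225173 → p ← -1.759706 + 0.54·0.225173 = -1.638113
p(3.16) ≈ -1.6381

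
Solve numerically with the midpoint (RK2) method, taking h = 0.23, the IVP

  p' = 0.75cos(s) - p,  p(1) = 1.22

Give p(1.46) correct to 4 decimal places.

0.8578

Midpoint: k1 = f(s_n, p_n); k2 = f(s_n + h/2, p_n + (h/2)·k1); p_{n+1} = p_n + h·k2.
s=1.000000, p=1.220000:
  k1 = f(1.000000, 1.220000) = -0.814773
  k2 = f(1.115000, 1.126301) = -0.796168
  p ← 1.220000 + 0.23·(-0.796168) = 1.036881
s=1.230000, p=1.036881:
  k1 = f(1.230000, 1.036881) = -0.786203
  k2 = f(1.345000, 0.946468) = -0.778556
  p ← 1.036881 + 0.23·(-0.778556) = 0.857813
p(1.46) ≈ 0.8578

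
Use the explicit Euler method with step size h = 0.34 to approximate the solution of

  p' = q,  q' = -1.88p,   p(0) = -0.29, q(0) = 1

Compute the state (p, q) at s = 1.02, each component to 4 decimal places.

0.8452, 0.8638

Euler on (p,q): p_{n+1} = p_n + h·p', q_{n+1} = q_n + h·q'.
0.000000: (-0.290000, 1.000000); f=(1.000000, 0.545200) → (0.050000, 1.185368)
0.340000: (0.050000, 1.185368); f=(1.185368, -0.094000) → (0.453025, 1.153408)
0.680000: (0.453025, 1.153408); f=(1.153408, -0.851687) → (0.845184, 0.863834)
(p(1.02), q(1.02)) ≈ (0.8452, 0.8638)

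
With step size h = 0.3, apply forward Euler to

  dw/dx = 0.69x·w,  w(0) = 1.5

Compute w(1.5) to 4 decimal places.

2.6525

Euler: w_{n+1} = w_n + h·f(x_n, w_n).
x=0.000000, w=1.500000: f=0.000000 → w ← 1.500000 + 0.3·0.000000 = 1.500000
x=0.300000, w=1.500000: f=0.310500 → w ← 1.500000 + 0.3·0.310500 = 1.593150
x=0.600000, w=1.593150: f=0.659564 → w ← 1.593150 + 0.3·0.659564 = 1.791019
x=0.900000, w=1.791019: f=1.112223 → w ← 1.791019 + 0.3·1.112223 = 2.124686
x=1.200000, w=2.124686: f=1.759240 → w ← 2.124686 + 0.3·1.759240 = 2.652458
w(1.5) ≈ 2.6525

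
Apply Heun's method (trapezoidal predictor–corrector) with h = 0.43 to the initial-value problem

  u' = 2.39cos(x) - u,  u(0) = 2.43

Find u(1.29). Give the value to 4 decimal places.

Heun: k1 = f(x_n, u_n); k2 = f(x_n + h, u_n + h·k1); u_{n+1} = u_n + (h/2)·(k1 + k2).
x=0.000000, u=2.430000:
  k1 = f(0.000000, 2.430000) = -0.040000
  k2 = f(0.430000, 2.412800) = -0.240372
  u ← 2.430000 + (0.43/2)·(-0.040000 + (-0.240372)) = 2.369720
x=0.430000, u=2.369720:
  k1 = f(0.430000, 2.369720) = -0.197292
  k2 = f(0.860000, 2.284885) = -0.725559
  u ← 2.369720 + (0.43/2)·(-0.197292 + (-0.725559)) = 2.171307
x=0.860000, u=2.171307:
  k1 = f(0.860000, 2.171307) = -0.611982
  k2 = f(1.290000, 1.908155) = -1.245836
  u ← 2.171307 + (0.43/2)·(-0.611982 + (-1.245836)) = 1.771876
u(1.29) ≈ 1.7719

1.7719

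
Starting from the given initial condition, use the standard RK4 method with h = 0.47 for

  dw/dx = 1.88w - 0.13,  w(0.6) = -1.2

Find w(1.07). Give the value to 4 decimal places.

-2.9950

RK4: k1 = f(x_n, w_n); k2 = f(x_n + h/2, w_n + (h/2)·k1); k3 = f(x_n + h/2, w_n + (h/2)·k2); k4 = f(x_n + h, w_n + h·k3); w_{n+1} = w_n + (h/6)·(k1 + 2k2 + 2k3 + k4).
x=0.600000, w=-1.200000:
  k1 = f(0.600000, -1.200000) = -2.386000
  k2 = f(0.835000, -1.760710) = -3.440135
  k3 = f(0.835000, -2.008432) = -3.905852
  k4 = f(1.070000, -3.035750) = -5.837210
  w ← -1.200000 + (0.47/6)·(k1 + 2k2 + 2k3 + k4) = -2.995023
w(1.07) ≈ -2.9950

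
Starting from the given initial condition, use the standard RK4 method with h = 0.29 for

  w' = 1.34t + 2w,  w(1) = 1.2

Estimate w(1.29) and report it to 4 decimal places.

RK4: k1 = f(t_n, w_n); k2 = f(t_n + h/2, w_n + (h/2)·k1); k3 = f(t_n + h/2, w_n + (h/2)·k2); k4 = f(t_n + h, w_n + h·k3); w_{n+1} = w_n + (h/6)·(k1 + 2k2 + 2k3 + k4).
t=1.000000, w=1.200000:
  k1 = f(1.000000, 1.200000) = 3.740000
  k2 = f(1.145000, 1.742300) = 5.018900
  k3 = f(1.145000, 1.927741) = 5.389781
  k4 = f(1.290000, 2.763036) = 7.254673
  w ← 1.200000 + (0.29/6)·(k1 + 2k2 + 2k3 + k4) = 2.737582
w(1.29) ≈ 2.7376

2.7376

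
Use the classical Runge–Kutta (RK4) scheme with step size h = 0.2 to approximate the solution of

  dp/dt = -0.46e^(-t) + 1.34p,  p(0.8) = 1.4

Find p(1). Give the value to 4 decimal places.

RK4: k1 = f(t_n, p_n); k2 = f(t_n + h/2, p_n + (h/2)·k1); k3 = f(t_n + h/2, p_n + (h/2)·k2); k4 = f(t_n + h, p_n + h·k3); p_{n+1} = p_n + (h/6)·(k1 + 2k2 + 2k3 + k4).
t=0.800000, p=1.400000:
  k1 = f(0.800000, 1.400000) = 1.669309
  k2 = f(0.900000, 1.566931) = 1.912665
  k3 = f(0.900000, 1.591267) = 1.945275
  k4 = f(1.000000, 1.789055) = 2.228109
  p ← 1.400000 + (0.2/6)·(k1 + 2k2 + 2k3 + k4) = 1.787110
p(1) ≈ 1.7871

1.7871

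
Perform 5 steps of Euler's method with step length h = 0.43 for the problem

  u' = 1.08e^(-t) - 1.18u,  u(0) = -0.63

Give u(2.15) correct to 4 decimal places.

Euler: u_{n+1} = u_n + h·f(t_n, u_n).
t=0.000000, u=-0.630000: f=1.823400 → u ← -0.630000 + 0.43·1.823400 = 0.154062
t=0.430000, u=0.154062: f=0.520757 → u ← 0.154062 + 0.43·0.520757 = 0.377987
t=0.860000, u=0.377987: f=0.010990 → u ← 0.377987 + 0.43·0.010990 = 0.382713
t=1.290000, u=0.382713: f=-0.154309 → u ← 0.382713 + 0.43·(-0.154309) = 0.316360
t=1.720000, u=0.316360: f=-0.179914 → u ← 0.316360 + 0.43·(-0.179914) = 0.238997
u(2.15) ≈ 0.2390

0.2390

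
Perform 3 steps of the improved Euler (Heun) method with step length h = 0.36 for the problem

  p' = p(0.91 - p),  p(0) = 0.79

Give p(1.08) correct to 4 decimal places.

0.8603

Heun: k1 = f(s_n, p_n); k2 = f(s_n + h, p_n + h·k1); p_{n+1} = p_n + (h/2)·(k1 + k2).
s=0.000000, p=0.790000:
  k1 = f(0.000000, 0.790000) = 0.094800
  k2 = f(0.360000, 0.824128) = 0.070770
  p ← 0.790000 + (0.36/2)·(0.094800 + 0.070770) = 0.819803
s=0.360000, p=0.819803:
  k1 = f(0.360000, 0.819803) = 0.073944
  k2 = f(0.720000, 0.846422) = 0.053814
  p ← 0.819803 + (0.36/2)·(0.073944 + 0.053814) = 0.842799
s=0.720000, p=0.842799:
  k1 = f(0.720000, 0.842799) = 0.056637
  k2 = f(1.080000, 0.863188) = 0.040407
  p ← 0.842799 + (0.36/2)·(0.056637 + 0.040407) = 0.860267
p(1.08) ≈ 0.8603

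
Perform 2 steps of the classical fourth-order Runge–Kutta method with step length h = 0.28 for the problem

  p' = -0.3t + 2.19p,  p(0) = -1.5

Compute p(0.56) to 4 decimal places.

-5.1827

RK4: k1 = f(t_n, p_n); k2 = f(t_n + h/2, p_n + (h/2)·k1); k3 = f(t_n + h/2, p_n + (h/2)·k2); k4 = f(t_n + h, p_n + h·k3); p_{n+1} = p_n + (h/6)·(k1 + 2k2 + 2k3 + k4).
t=0.000000, p=-1.500000:
  k1 = f(0.000000, -1.500000) = -3.285000
  k2 = f(0.140000, -1.959900) = -4.334181
  k3 = f(0.140000, -2.106785) = -4.655860
  k4 = f(0.280000, -2.803641) = -6.223973
  p ← -1.500000 + (0.28/6)·(k1 + 2k2 + 2k3 + k4) = -2.782823
t=0.280000, p=-2.782823:
  k1 = f(0.280000, -2.782823) = -6.178381
  k2 = f(0.420000, -3.647796) = -8.114673
  k3 = f(0.420000, -3.918877) = -8.708340
  k4 = f(0.560000, -5.221158) = -11.602336
  p ← -2.782823 + (0.28/6)·(k1 + 2k2 + 2k3 + k4) = -5.182737
p(0.56) ≈ -5.1827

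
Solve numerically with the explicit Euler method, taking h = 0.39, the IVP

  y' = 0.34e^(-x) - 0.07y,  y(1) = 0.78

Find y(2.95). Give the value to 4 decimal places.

Euler: y_{n+1} = y_n + h·f(x_n, y_n).
x=1.000000, y=0.780000: f=0.070479 → y ← 0.780000 + 0.39·0.070479 = 0.807487
x=1.390000, y=0.807487: f=0.028162 → y ← 0.807487 + 0.39·0.028162 = 0.818470
x=1.780000, y=0.818470: f=0.000044 → y ← 0.818470 + 0.39·0.000044 = 0.818487
x=2.170000, y=0.818487: f=-0.018474 → y ← 0.818487 + 0.39·(-0.018474) = 0.811282
x=2.560000, y=0.811282: f=-0.030506 → y ← 0.811282 + 0.39·(-0.030506) = 0.799385
y(2.95) ≈ 0.7994

0.7994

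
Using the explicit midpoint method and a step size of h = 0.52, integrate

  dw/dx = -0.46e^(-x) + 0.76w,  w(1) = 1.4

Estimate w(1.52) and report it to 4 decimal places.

1.9774

Midpoint: k1 = f(x_n, w_n); k2 = f(x_n + h/2, w_n + (h/2)·k1); w_{n+1} = w_n + h·k2.
x=1.000000, w=1.400000:
  k1 = f(1.000000, 1.400000) = 0.894775
  k2 = f(1.260000, 1.632642) = 1.110327
  w ← 1.400000 + 0.52·1.110327 = 1.977370
w(1.52) ≈ 1.9774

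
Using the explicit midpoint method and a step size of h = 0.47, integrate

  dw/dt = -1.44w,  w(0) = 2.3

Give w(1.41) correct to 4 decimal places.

Midpoint: k1 = f(t_n, w_n); k2 = f(t_n + h/2, w_n + (h/2)·k1); w_{n+1} = w_n + h·k2.
t=0.000000, w=2.300000:
  k1 = f(0.000000, 2.300000) = -3.312000
  k2 = f(0.235000, 1.521680) = -2.191219
  w ← 2.300000 + 0.47·(-2.191219) = 1.270127
t=0.470000, w=1.270127:
  k1 = f(0.470000, 1.270127) = -1.828983
  k2 = f(0.705000, 0.840316) = -1.210055
  w ← 1.270127 + 0.47·(-1.210055) = 0.701401
t=0.940000, w=0.701401:
  k1 = f(0.940000, 0.701401) = -1.010018
  k2 = f(1.175000, 0.464047) = -0.668228
  w ← 0.701401 + 0.47·(-0.668228) = 0.387334
w(1.41) ≈ 0.3873

0.3873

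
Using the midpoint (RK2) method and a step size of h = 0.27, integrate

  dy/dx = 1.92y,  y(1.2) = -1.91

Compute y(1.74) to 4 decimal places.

-5.2174

Midpoint: k1 = f(x_n, y_n); k2 = f(x_n + h/2, y_n + (h/2)·k1); y_{n+1} = y_n + h·k2.
x=1.200000, y=-1.910000:
  k1 = f(1.200000, -1.910000) = -3.667200
  k2 = f(1.335000, -2.405072) = -4.617738
  y ← -1.910000 + 0.27·(-4.617738) = -3.156789
x=1.470000, y=-3.156789:
  k1 = f(1.470000, -3.156789) = -6.061036
  k2 = f(1.605000, -3.975029) = -7.632056
  y ← -3.156789 + 0.27·(-7.632056) = -5.217444
y(1.74) ≈ -5.2174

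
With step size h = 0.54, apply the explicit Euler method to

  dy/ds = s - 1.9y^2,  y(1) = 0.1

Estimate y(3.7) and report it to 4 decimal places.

Euler: y_{n+1} = y_n + h·f(s_n, y_n).
s=1.000000, y=0.100000: f=0.981000 → y ← 0.100000 + 0.54·0.981000 = 0.629740
s=1.540000, y=0.629740: f=0.786512 → y ← 0.629740 + 0.54·0.786512 = 1.054457
s=2.080000, y=1.054457: f=-0.032570 → y ← 1.054457 + 0.54·(-0.032570) = 1.036869
s=2.620000, y=1.036869: f=0.577315 → y ← 1.036869 + 0.54·0.577315 = 1.348619
s=3.160000, y=1.348619: f=-0.295670 → y ← 1.348619 + 0.54·(-0.295670) = 1.188957
y(3.7) ≈ 1.1890

1.1890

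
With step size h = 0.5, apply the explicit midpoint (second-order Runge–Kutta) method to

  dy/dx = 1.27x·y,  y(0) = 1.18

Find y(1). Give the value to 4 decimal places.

Midpoint: k1 = f(x_n, y_n); k2 = f(x_n + h/2, y_n + (h/2)·k1); y_{n+1} = y_n + h·k2.
x=0.000000, y=1.180000:
  k1 = f(0.000000, 1.180000) = 0.000000
  k2 = f(0.250000, 1.180000) = 0.374650
  y ← 1.180000 + 0.5·0.374650 = 1.367325
x=0.500000, y=1.367325:
  k1 = f(0.500000, 1.367325) = 0.868251
  k2 = f(0.750000, 1.584388) = 1.509129
  y ← 1.367325 + 0.5·1.509129 = 2.121890
y(1) ≈ 2.1219

2.1219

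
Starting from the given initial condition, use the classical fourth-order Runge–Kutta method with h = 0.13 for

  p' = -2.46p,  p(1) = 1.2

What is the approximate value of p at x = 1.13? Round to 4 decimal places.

RK4: k1 = f(x_n, p_n); k2 = f(x_n + h/2, p_n + (h/2)·k1); k3 = f(x_n + h/2, p_n + (h/2)·k2); k4 = f(x_n + h, p_n + h·k3); p_{n+1} = p_n + (h/6)·(k1 + 2k2 + 2k3 + k4).
x=1.000000, p=1.200000:
  k1 = f(1.000000, 1.200000) = -2.952000
  k2 = f(1.065000, 1.008120) = -2.479975
  k3 = f(1.065000, 1.038802) = -2.555452
  k4 = f(1.130000, 0.867791) = -2.134766
  p ← 1.200000 + (0.13/6)·(k1 + 2k2 + 2k3 + k4) = 0.871585
p(1.13) ≈ 0.8716

0.8716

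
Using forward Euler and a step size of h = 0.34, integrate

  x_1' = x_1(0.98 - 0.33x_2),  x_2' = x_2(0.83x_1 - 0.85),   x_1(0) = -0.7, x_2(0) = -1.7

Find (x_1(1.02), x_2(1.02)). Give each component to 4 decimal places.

Euler on (x_1,x_2): x_1_{n+1} = x_1_n + h·x_1', x_2_{n+1} = x_2_n + h·x_2'.
0.000000: (-0.700000, -1.700000); f=(-1.078700, 2.432700) → (-1.066758, -0.872882)
0.340000: (-1.066758, -0.872882); f=(-1.352704, 1.514807) → (-1.526677, -0.357847)
0.680000: (-1.526677, -0.357847); f=(-1.676428, 0.757614) → (-2.096663, -0.100259)
(x_1(1.02), x_2(1.02)) ≈ (-2.0967, -0.1003)

-2.0967, -0.1003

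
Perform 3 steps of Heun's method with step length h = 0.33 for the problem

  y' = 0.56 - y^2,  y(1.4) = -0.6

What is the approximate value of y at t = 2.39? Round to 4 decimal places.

Heun: k1 = f(t_n, y_n); k2 = f(t_n + h, y_n + h·k1); y_{n+1} = y_n + (h/2)·(k1 + k2).
t=1.400000, y=-0.600000:
  k1 = f(1.400000, -0.600000) = 0.200000
  k2 = f(1.730000, -0.534000) = 0.274844
  y ← -0.600000 + (0.33/2)·(0.200000 + 0.274844) = -0.521651
t=1.730000, y=-0.521651:
  k1 = f(1.730000, -0.521651) = 0.287881
  k2 = f(2.060000, -0.426650) = 0.377970
  y ← -0.521651 + (0.33/2)·(0.287881 + 0.377970) = -0.411785
t=2.060000, y=-0.411785:
  k1 = f(2.060000, -0.411785) = 0.390433
  k2 = f(2.390000, -0.282943) = 0.479943
  y ← -0.411785 + (0.33/2)·(0.390433 + 0.479943) = -0.268173
y(2.39) ≈ -0.2682

-0.2682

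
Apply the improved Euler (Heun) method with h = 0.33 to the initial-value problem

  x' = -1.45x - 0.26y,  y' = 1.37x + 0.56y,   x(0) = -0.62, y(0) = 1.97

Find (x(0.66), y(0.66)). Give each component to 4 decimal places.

-0.4776, 2.2687

Heun on (x,y): k1 = f(t_n, state_n); k2 = f(t_n + h, state_n + h·k1); state_{n+1} = state_n + (h/2)·(k1 + k2).
0.000000: (-0.620000, 1.970000)
  k1 = (0.386800, 0.253800)
  predictor → (-0.492356, 2.053754)
  k2 = (0.179940, 0.475575)
  → (-0.526488, 2.090347)
0.330000: (-0.526488, 2.090347)
  k1 = (0.219917, 0.449306)
  predictor → (-0.453915, 2.238618)
  k2 = (0.076136, 0.631762)
  → (-0.477639, 2.268723)
(x(0.66), y(0.66)) ≈ (-0.4776, 2.2687)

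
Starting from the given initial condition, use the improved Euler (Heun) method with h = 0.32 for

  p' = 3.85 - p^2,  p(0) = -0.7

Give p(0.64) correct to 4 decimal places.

1.2219

Heun: k1 = f(x_n, p_n); k2 = f(x_n + h, p_n + h·k1); p_{n+1} = p_n + (h/2)·(k1 + k2).
x=0.000000, p=-0.700000:
  k1 = f(0.000000, -0.700000) = 3.360000
  k2 = f(0.320000, 0.375200) = 3.709225
  p ← -0.700000 + (0.32/2)·(3.360000 + 3.709225) = 0.431076
x=0.320000, p=0.431076:
  k1 = f(0.320000, 0.431076) = 3.664173
  k2 = f(0.640000, 1.603612) = 1.278430
  p ← 0.431076 + (0.32/2)·(3.664173 + 1.278430) = 1.221893
p(0.64) ≈ 1.2219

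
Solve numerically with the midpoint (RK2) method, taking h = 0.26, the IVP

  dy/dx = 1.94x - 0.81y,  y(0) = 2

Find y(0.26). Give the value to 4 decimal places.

1.6887

Midpoint: k1 = f(x_n, y_n); k2 = f(x_n + h/2, y_n + (h/2)·k1); y_{n+1} = y_n + h·k2.
x=0.000000, y=2.000000:
  k1 = f(0.000000, 2.000000) = -1.620000
  k2 = f(0.130000, 1.789400) = -1.197214
  y ← 2.000000 + 0.26·(-1.197214) = 1.688724
y(0.26) ≈ 1.6887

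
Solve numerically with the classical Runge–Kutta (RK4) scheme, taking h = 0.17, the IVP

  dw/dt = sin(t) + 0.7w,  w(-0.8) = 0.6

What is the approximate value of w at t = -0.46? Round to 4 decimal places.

0.5341

RK4: k1 = f(t_n, w_n); k2 = f(t_n + h/2, w_n + (h/2)·k1); k3 = f(t_n + h/2, w_n + (h/2)·k2); k4 = f(t_n + h, w_n + h·k3); w_{n+1} = w_n + (h/6)·(k1 + 2k2 + 2k3 + k4).
t=-0.800000, w=0.600000:
  k1 = f(-0.800000, 0.600000) = -0.297356
  k2 = f(-0.715000, 0.574725) = -0.253310
  k3 = f(-0.715000, 0.578469) = -0.250689
  k4 = f(-0.630000, 0.557383) = -0.198977
  w ← 0.600000 + (0.17/6)·(k1 + 2k2 + 2k3 + k4) = 0.557377
t=-0.630000, w=0.557377:
  k1 = f(-0.630000, 0.557377) = -0.198981
  k2 = f(-0.545000, 0.540464) = -0.140093
  k3 = f(-0.545000, 0.545469) = -0.136590
  k4 = f(-0.460000, 0.534157) = -0.070038
  w ← 0.557377 + (0.17/6)·(k1 + 2k2 + 2k3 + k4) = 0.534076
w(-0.46) ≈ 0.5341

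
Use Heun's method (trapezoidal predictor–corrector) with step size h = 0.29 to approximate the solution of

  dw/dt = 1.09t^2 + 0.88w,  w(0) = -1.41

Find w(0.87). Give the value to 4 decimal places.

Heun: k1 = f(t_n, w_n); k2 = f(t_n + h, w_n + h·k1); w_{n+1} = w_n + (h/2)·(k1 + k2).
t=0.000000, w=-1.410000:
  k1 = f(0.000000, -1.410000) = -1.240800
  k2 = f(0.290000, -1.769832) = -1.465783
  w ← -1.410000 + (0.29/2)·(-1.240800 + (-1.465783)) = -1.802455
t=0.290000, w=-1.802455:
  k1 = f(0.290000, -1.802455) = -1.494491
  k2 = f(0.580000, -2.235857) = -1.600878
  w ← -1.802455 + (0.29/2)·(-1.494491 + (-1.600878)) = -2.251283
t=0.580000, w=-2.251283:
  k1 = f(0.580000, -2.251283) = -1.614453
  k2 = f(0.870000, -2.719474) = -1.568117
  w ← -2.251283 + (0.29/2)·(-1.614453 + (-1.568117)) = -2.712756
w(0.87) ≈ -2.7128

-2.7128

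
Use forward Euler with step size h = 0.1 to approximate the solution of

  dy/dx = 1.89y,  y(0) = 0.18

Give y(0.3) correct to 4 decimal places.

0.3026

Euler: y_{n+1} = y_n + h·f(x_n, y_n).
x=0.000000, y=0.180000: f=0.340200 → y ← 0.180000 + 0.1·0.340200 = 0.214020
x=0.100000, y=0.214020: f=0.404498 → y ← 0.214020 + 0.1·0.404498 = 0.254470
x=0.200000, y=0.254470: f=0.480948 → y ← 0.254470 + 0.1·0.480948 = 0.302565
y(0.3) ≈ 0.3026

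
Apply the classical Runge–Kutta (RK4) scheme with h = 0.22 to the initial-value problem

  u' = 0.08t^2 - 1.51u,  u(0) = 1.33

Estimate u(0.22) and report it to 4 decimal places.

RK4: k1 = f(t_n, u_n); k2 = f(t_n + h/2, u_n + (h/2)·k1); k3 = f(t_n + h/2, u_n + (h/2)·k2); k4 = f(t_n + h, u_n + h·k3); u_{n+1} = u_n + (h/6)·(k1 + 2k2 + 2k3 + k4).
t=0.000000, u=1.330000:
  k1 = f(0.000000, 1.330000) = -2.008300
  k2 = f(0.110000, 1.109087) = -1.673753
  k3 = f(0.110000, 1.145887) = -1.729322
  k4 = f(0.220000, 0.949549) = -1.429947
  u ← 1.330000 + (0.22/6)·(k1 + 2k2 + 2k3 + k4) = 0.954372
u(0.22) ≈ 0.9544

0.9544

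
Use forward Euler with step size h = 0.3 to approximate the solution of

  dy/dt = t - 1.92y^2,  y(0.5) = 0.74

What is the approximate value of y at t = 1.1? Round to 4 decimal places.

Euler: y_{n+1} = y_n + h·f(t_n, y_n).
t=0.500000, y=0.740000: f=-0.551392 → y ← 0.740000 + 0.3·(-0.551392) = 0.574582
t=0.800000, y=0.574582: f=0.166122 → y ← 0.574582 + 0.3·0.166122 = 0.624419
y(1.1) ≈ 0.6244

0.6244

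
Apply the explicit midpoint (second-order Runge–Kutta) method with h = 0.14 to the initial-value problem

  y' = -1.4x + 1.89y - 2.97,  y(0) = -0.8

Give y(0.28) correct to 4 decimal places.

Midpoint: k1 = f(x_n, y_n); k2 = f(x_n + h/2, y_n + (h/2)·k1); y_{n+1} = y_n + h·k2.
x=0.000000, y=-0.800000:
  k1 = f(0.000000, -0.800000) = -4.482000
  k2 = f(0.070000, -1.113740) = -5.172969
  y ← -0.800000 + 0.14·(-5.172969) = -1.524216
x=0.140000, y=-1.524216:
  k1 = f(0.140000, -1.524216) = -6.046767
  k2 = f(0.210000, -1.947489) = -6.944755
  y ← -1.524216 + 0.14·(-6.944755) = -2.496481
y(0.28) ≈ -2.4965

-2.4965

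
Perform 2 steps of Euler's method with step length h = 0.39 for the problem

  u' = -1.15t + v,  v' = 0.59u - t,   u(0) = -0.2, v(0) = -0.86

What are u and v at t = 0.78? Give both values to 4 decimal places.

Euler on (u,v): u_{n+1} = u_n + h·u', v_{n+1} = v_n + h·v'.
0.000000: (-0.200000, -0.860000); f=(-0.860000, -0.118000) → (-0.535400, -0.906020)
0.390000: (-0.535400, -0.906020); f=(-1.354520, -0.705886) → (-1.063663, -1.181316)
(u(0.78), v(0.78)) ≈ (-1.0637, -1.1813)

-1.0637, -1.1813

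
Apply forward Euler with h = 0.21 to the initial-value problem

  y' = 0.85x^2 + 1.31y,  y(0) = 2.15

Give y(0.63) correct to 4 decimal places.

Euler: y_{n+1} = y_n + h·f(x_n, y_n).
x=0.000000, y=2.150000: f=2.816500 → y ← 2.150000 + 0.21·2.816500 = 2.741465
x=0.210000, y=2.741465: f=3.628804 → y ← 2.741465 + 0.21·3.628804 = 3.503514
x=0.420000, y=3.503514: f=4.739543 → y ← 3.503514 + 0.21·4.739543 = 4.498818
y(0.63) ≈ 4.4988

4.4988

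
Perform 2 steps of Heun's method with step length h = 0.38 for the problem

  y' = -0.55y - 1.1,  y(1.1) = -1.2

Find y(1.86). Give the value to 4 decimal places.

-1.4714

Heun: k1 = f(t_n, y_n); k2 = f(t_n + h, y_n + h·k1); y_{n+1} = y_n + (h/2)·(k1 + k2).
t=1.100000, y=-1.200000:
  k1 = f(1.100000, -1.200000) = -0.440000
  k2 = f(1.480000, -1.367200) = -0.348040
  y ← -1.200000 + (0.38/2)·(-0.440000 + (-0.348040)) = -1.349728
t=1.480000, y=-1.349728:
  k1 = f(1.480000, -1.349728) = -0.357650
  k2 = f(1.860000, -1.485635) = -0.282901
  y ← -1.349728 + (0.38/2)·(-0.357650 + (-0.282901)) = -1.471432
y(1.86) ≈ -1.4714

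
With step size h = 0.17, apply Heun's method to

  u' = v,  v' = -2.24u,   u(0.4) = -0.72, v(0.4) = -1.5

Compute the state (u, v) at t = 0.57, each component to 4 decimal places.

Heun on (u,v): k1 = f(t_n, state_n); k2 = f(t_n + h, state_n + h·k1); state_{n+1} = state_n + (h/2)·(k1 + k2).
0.400000: (-0.720000, -1.500000)
  k1 = (-1.500000, 1.612800)
  predictor → (-0.975000, -1.225824)
  k2 = (-1.225824, 2.184000)
  → (-0.951695, -1.177272)
(u(0.57), v(0.57)) ≈ (-0.9517, -1.1773)

-0.9517, -1.1773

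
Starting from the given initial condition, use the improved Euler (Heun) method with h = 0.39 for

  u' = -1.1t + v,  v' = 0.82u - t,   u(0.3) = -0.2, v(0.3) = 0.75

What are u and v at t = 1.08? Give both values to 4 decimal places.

Heun on (u,v): k1 = f(t_n, state_n); k2 = f(t_n + h, state_n + h·k1); state_{n+1} = state_n + (h/2)·(k1 + k2).
0.300000: (-0.200000, 0.750000)
  k1 = (0.420000, -0.464000)
  predictor → (-0.036200, 0.569040)
  k2 = (-0.189960, -0.719684)
  → (-0.155142, 0.519182)
0.690000: (-0.155142, 0.519182)
  k1 = (-0.239818, -0.817217)
  predictor → (-0.248671, 0.200467)
  k2 = (-0.987533, -1.283911)
  → (-0.394476, 0.109462)
(u(1.08), v(1.08)) ≈ (-0.3945, 0.1095)

-0.3945, 0.1095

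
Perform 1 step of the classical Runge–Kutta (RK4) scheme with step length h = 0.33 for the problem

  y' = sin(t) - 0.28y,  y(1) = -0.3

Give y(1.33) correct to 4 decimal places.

0.0151

RK4: k1 = f(t_n, y_n); k2 = f(t_n + h/2, y_n + (h/2)·k1); k3 = f(t_n + h/2, y_n + (h/2)·k2); k4 = f(t_n + h, y_n + h·k3); y_{n+1} = y_n + (h/6)·(k1 + 2k2 + 2k3 + k4).
t=1.000000, y=-0.300000:
  k1 = f(1.000000, -0.300000) = 0.925471
  k2 = f(1.165000, -0.147297) = 0.960032
  k3 = f(1.165000, -0.141595) = 0.958435
  k4 = f(1.330000, 0.016284) = 0.966589
  y ← -0.300000 + (0.33/6)·(k1 + 2k2 + 2k3 + k4) = 0.015095
y(1.33) ≈ 0.0151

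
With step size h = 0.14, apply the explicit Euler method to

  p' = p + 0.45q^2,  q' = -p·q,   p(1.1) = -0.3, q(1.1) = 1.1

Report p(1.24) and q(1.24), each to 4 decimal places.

Euler on (p,q): p_{n+1} = p_n + h·p', q_{n+1} = q_n + h·q'.
1.100000: (-0.300000, 1.100000); f=(0.244500, 0.330000) → (-0.265770, 1.146200)
(p(1.24), q(1.24)) ≈ (-0.2658, 1.1462)

-0.2658, 1.1462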